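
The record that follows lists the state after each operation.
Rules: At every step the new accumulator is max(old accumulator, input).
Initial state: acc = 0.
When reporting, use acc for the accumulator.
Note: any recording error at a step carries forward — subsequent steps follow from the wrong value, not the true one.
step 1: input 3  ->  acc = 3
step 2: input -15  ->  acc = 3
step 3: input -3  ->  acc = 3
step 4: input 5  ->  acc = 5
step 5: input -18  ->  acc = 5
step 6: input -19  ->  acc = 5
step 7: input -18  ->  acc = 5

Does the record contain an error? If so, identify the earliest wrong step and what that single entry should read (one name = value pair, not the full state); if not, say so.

no error

1. acc = max(0, 3) = 3 (consistent with the record)
2. acc = max(3, -15) = 3 (agrees with the record)
3. acc = max(3, -3) = 3 (in agreement)
4. acc = max(3, 5) = 5 (matches)
5. acc = max(5, -18) = 5 (in agreement)
6. acc = max(5, -19) = 5 (checks out)
7. acc = max(5, -18) = 5 (in agreement)
All steps check out; nothing to correct.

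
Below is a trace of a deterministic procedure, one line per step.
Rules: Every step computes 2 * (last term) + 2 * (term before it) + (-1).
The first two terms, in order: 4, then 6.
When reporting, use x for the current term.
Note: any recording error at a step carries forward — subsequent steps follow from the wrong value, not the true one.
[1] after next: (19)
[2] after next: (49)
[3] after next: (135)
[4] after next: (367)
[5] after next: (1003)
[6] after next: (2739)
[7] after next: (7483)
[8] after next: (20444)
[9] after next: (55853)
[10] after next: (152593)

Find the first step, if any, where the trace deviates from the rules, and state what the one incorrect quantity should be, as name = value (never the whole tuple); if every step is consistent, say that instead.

step 8, x = 20443

step 1: x = 2*(6) + (2)*(4) + (-1) = 19 -> consistent with the trace
step 2: x = 2*(19) + (2)*(6) + (-1) = 49 -> matches
step 3: x = 2*(49) + (2)*(19) + (-1) = 135 -> matches
step 4: x = 2*(135) + (2)*(49) + (-1) = 367 -> in agreement
step 5: x = 2*(367) + (2)*(135) + (-1) = 1003 -> matches
step 6: x = 2*(1003) + (2)*(367) + (-1) = 2739 -> agrees with the trace
step 7: x = 2*(2739) + (2)*(1003) + (-1) = 7483 -> same as recorded
step 8: x = 2*(7483) + (2)*(2739) + (-1) = 20443 -> the entry is off here
First incorrect step: 8; the correct value is x = 20443.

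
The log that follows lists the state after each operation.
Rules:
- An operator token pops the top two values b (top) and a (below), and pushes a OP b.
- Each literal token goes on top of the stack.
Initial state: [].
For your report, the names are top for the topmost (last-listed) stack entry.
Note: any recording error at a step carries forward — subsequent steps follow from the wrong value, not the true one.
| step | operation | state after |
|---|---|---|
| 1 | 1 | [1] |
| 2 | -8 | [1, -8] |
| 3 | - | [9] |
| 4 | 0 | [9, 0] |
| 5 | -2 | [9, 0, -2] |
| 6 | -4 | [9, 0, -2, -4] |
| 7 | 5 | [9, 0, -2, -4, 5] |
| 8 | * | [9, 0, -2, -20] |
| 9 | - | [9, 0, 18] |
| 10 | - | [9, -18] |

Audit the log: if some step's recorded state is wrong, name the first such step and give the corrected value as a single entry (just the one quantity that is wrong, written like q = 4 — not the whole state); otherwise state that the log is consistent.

no error

1. push 1: top = 1 (agrees with the log)
2. push -8: top = -8 (confirmed correct)
3. 1 - -8 = 9 (in agreement)
4. push 0: top = 0 (agrees with the log)
5. push -2: top = -2 (agrees with the log)
6. push -4: top = -4 (consistent with the log)
7. push 5: top = 5 (exactly as logged)
8. -4 * 5 = -20 (agrees with the log)
9. -2 - -20 = 18 (exactly as logged)
10. 0 - 18 = -18 (in agreement)
Each recorded entry agrees with the recomputation.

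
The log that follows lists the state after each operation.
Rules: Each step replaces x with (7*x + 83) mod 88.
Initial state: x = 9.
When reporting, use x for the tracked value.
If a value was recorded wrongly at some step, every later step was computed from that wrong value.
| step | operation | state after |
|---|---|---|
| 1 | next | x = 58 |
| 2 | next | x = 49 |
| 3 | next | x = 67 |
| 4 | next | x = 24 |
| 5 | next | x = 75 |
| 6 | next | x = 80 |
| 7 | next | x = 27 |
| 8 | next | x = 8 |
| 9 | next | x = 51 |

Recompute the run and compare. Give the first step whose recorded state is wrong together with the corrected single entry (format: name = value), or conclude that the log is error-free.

1. x = (7*9 + 83) mod 88 = 58 (verified)
2. x = (7*58 + 83) mod 88 = 49 (same as recorded)
3. x = (7*49 + 83) mod 88 = 74 (first mismatch against the log)
So the first discrepancy is step 3, where the right value is x = 74.

step 3, x = 74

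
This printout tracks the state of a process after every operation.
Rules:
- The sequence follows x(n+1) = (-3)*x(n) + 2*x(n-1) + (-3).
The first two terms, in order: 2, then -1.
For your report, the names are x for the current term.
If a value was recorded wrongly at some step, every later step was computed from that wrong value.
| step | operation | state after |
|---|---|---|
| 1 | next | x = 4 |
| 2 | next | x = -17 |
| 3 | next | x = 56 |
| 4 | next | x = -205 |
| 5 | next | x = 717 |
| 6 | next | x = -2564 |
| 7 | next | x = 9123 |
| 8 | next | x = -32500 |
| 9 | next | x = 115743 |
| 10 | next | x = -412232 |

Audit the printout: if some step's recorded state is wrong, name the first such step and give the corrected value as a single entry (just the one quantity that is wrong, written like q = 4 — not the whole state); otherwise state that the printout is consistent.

Recomputing the run from the initial state:
step 1: x = 4
step 2: x = -17
step 3: x = 56
step 4: x = -205
step 5: x = 724
step 6: x = -2585
step 7: x = 9200
step 8: x = -32773
step 9: x = 116716
step 10: x = -415697
The first disagreement with the printout is at step 5, where the value should be x = 724.

step 5, x = 724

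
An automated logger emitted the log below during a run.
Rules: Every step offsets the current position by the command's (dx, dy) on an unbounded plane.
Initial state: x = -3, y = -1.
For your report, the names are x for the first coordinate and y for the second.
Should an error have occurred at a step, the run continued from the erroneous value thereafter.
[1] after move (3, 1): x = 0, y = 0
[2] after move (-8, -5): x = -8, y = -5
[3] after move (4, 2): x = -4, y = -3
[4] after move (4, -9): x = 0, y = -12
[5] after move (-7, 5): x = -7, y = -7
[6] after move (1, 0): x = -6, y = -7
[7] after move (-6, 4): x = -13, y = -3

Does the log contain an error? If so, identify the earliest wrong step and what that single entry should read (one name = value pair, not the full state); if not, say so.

1. x = -3 + (3) = 0, y = -1 + (1) = 0 (confirmed correct)
2. x = 0 + (-8) = -8, y = 0 + (-5) = -5 (same as recorded)
3. x = -8 + (4) = -4, y = -5 + (2) = -3 (same as recorded)
4. x = -4 + (4) = 0, y = -3 + (-9) = -12 (same as recorded)
5. x = 0 + (-7) = -7, y = -12 + (5) = -7 (confirmed correct)
6. x = -7 + (1) = -6, y = -7 + (0) = -7 (exactly as logged)
7. x = -6 + (-6) = -12, y = -7 + (4) = -3 (the log disagrees here)
That makes step 7 the first incorrect line — x = -12 is what it should show.

step 7, x = -12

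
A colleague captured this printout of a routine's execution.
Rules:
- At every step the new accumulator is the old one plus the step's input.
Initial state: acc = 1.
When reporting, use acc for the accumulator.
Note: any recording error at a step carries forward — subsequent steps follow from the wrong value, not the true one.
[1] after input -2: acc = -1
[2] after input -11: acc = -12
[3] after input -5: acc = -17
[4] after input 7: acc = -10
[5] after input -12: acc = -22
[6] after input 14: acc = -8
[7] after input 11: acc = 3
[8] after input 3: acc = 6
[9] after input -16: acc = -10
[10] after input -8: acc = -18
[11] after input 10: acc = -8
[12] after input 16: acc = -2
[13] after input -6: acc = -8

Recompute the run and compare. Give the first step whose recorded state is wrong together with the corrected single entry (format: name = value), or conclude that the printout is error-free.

step 12, acc = 8

1. acc = 1 + -2 = -1 (no discrepancy)
2. acc = -1 + -11 = -12 (verified)
3. acc = -12 + -5 = -17 (confirmed correct)
4. acc = -17 + 7 = -10 (verified)
5. acc = -10 + -12 = -22 (verified)
6. acc = -22 + 14 = -8 (checks out)
7. acc = -8 + 11 = 3 (consistent with the printout)
8. acc = 3 + 3 = 6 (matches)
9. acc = 6 + -16 = -10 (exactly as logged)
10. acc = -10 + -8 = -18 (consistent with the printout)
11. acc = -18 + 10 = -8 (matches)
12. acc = -8 + 16 = 8 (the printout has a different value)
That makes step 12 the first incorrect line — acc = 8 is what it should show.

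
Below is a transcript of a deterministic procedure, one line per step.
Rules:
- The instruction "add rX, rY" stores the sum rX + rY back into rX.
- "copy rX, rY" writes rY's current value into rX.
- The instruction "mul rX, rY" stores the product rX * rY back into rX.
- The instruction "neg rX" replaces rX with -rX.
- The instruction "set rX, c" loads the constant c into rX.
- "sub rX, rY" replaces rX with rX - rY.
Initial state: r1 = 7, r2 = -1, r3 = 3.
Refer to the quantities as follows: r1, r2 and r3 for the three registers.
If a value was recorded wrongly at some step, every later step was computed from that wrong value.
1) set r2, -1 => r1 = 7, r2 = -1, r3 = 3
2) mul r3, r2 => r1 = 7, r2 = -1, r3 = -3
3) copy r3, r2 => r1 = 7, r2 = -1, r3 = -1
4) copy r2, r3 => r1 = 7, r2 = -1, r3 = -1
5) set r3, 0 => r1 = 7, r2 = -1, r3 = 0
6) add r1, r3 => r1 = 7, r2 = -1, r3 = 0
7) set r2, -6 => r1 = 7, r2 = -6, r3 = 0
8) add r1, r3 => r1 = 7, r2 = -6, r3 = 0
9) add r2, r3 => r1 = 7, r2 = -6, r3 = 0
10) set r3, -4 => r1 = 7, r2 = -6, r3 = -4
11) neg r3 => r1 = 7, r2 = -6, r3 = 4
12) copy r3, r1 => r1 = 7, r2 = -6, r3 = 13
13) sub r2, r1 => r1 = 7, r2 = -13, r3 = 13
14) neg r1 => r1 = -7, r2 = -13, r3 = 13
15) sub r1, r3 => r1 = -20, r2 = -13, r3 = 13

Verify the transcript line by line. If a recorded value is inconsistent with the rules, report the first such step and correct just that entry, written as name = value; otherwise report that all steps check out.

step 12, r3 = 7

1. r2 = -1 (confirmed correct)
2. r3 = 3 * -1 = -3 (consistent with the transcript)
3. r3 = -1 (exactly as logged)
4. r2 = -1 (in agreement)
5. r3 = 0 (agrees with the transcript)
6. r1 = 7 + 0 = 7 (checks out)
7. r2 = -6 (checks out)
8. r1 = 7 + 0 = 7 (matches)
9. r2 = -6 + 0 = -6 (in agreement)
10. r3 = -4 (no discrepancy)
11. r3 = -(-4) = 4 (consistent with the transcript)
12. r3 = 7 (the recorded entry deviates here)
First deviation found at step 12; the corrected entry is r3 = 7.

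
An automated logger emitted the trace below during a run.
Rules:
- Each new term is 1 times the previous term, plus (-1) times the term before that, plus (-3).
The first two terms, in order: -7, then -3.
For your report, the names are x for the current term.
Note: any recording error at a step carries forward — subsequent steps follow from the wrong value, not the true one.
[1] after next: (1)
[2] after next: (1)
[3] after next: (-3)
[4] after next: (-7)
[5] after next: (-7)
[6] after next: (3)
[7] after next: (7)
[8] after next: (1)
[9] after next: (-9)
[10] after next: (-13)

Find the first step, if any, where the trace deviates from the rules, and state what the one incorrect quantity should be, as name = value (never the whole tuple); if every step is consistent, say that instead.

step 6, x = -3

Step 1: x = 1*(-3) + (-1)*(-7) + (-3) = 1 — exactly as logged.
Step 2: x = 1*(1) + (-1)*(-3) + (-3) = 1 — consistent with the trace.
Step 3: x = 1*(1) + (-1)*(1) + (-3) = -3 — confirmed correct.
Step 4: x = 1*(-3) + (-1)*(1) + (-3) = -7 — consistent with the trace.
Step 5: x = 1*(-7) + (-1)*(-3) + (-3) = -7 — matches.
Step 6: x = 1*(-7) + (-1)*(-7) + (-3) = -3 — the recorded entry deviates here.
The earliest wrong entry is at step 6: it should read x = -3.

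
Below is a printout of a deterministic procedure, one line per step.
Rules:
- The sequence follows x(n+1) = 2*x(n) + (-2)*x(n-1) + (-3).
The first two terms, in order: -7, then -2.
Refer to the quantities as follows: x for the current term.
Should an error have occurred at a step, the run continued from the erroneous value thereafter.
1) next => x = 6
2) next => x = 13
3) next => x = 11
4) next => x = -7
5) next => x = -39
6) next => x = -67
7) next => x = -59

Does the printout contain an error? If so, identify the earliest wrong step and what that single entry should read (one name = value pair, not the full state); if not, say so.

1. x = 2*(-2) + (-2)*(-7) + (-3) = 7 (the printout disagrees here)
Step 1 is the first one off; corrected, x = 7.

step 1, x = 7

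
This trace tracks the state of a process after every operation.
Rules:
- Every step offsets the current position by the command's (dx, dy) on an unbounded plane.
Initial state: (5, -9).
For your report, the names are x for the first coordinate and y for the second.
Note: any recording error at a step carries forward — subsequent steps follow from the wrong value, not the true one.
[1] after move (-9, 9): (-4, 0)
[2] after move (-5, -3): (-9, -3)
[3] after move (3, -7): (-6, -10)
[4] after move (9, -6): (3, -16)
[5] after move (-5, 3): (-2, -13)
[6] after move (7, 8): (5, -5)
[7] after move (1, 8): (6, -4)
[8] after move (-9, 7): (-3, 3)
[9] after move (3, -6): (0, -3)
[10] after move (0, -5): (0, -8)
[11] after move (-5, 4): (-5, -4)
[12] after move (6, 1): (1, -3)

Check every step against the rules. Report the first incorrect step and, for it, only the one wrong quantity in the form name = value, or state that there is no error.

step 7, y = 3

Recomputing the run from the initial state:
step 1: x = -4, y = 0
step 2: x = -9, y = -3
step 3: x = -6, y = -10
step 4: x = 3, y = -16
step 5: x = -2, y = -13
step 6: x = 5, y = -5
step 7: x = 6, y = 3
step 8: x = -3, y = 10
step 9: x = 0, y = 4
step 10: x = 0, y = -1
step 11: x = -5, y = 3
step 12: x = 1, y = 4
The first disagreement with the trace is at step 7, where the value should be y = 3.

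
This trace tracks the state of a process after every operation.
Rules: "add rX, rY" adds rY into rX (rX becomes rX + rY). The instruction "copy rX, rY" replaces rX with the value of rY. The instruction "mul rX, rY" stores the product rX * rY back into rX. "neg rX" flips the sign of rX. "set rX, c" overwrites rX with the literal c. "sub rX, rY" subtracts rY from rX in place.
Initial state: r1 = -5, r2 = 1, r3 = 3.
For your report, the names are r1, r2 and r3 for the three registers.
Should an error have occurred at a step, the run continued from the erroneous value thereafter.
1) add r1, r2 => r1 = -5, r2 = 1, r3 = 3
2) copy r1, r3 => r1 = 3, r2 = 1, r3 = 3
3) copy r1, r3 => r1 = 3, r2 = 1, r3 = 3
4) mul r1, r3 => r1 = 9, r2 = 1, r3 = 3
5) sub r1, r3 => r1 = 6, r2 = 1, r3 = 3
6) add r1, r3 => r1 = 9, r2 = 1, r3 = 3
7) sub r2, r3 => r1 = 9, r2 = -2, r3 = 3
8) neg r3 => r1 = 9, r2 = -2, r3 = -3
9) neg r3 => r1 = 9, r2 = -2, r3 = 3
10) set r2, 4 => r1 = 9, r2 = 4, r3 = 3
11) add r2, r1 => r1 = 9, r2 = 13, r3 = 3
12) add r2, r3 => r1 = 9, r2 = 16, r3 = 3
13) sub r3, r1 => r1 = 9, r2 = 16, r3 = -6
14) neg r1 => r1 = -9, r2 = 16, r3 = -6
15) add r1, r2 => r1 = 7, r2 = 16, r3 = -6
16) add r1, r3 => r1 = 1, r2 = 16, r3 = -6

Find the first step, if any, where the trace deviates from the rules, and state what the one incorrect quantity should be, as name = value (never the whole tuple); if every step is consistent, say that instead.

step 1, r1 = -4

Step 1: r1 = -5 + 1 = -4 — the trace disagrees here.
First incorrect step: 1; the correct value is r1 = -4.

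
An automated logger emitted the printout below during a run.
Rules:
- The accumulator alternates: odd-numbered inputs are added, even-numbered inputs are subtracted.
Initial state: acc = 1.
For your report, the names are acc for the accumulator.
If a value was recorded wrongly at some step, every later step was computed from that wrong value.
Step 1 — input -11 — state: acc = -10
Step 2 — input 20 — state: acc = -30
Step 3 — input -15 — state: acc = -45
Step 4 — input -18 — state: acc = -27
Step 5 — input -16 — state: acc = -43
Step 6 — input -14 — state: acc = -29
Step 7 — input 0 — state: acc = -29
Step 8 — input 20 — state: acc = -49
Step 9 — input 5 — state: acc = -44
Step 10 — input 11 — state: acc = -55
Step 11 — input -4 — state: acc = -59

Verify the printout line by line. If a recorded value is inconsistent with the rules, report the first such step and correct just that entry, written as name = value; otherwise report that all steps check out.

no error

Step 1: acc = 1 + -11 = -10 — matches.
Step 2: acc = -10 - 20 = -30 — in agreement.
Step 3: acc = -30 + -15 = -45 — consistent with the printout.
Step 4: acc = -45 - -18 = -27 — consistent with the printout.
Step 5: acc = -27 + -16 = -43 — exactly as logged.
Step 6: acc = -43 - -14 = -29 — verified.
Step 7: acc = -29 + 0 = -29 — no discrepancy.
Step 8: acc = -29 - 20 = -49 — no discrepancy.
Step 9: acc = -49 + 5 = -44 — confirmed correct.
Step 10: acc = -44 - 11 = -55 — matches.
Step 11: acc = -55 + -4 = -59 — verified.
Every step is consistent.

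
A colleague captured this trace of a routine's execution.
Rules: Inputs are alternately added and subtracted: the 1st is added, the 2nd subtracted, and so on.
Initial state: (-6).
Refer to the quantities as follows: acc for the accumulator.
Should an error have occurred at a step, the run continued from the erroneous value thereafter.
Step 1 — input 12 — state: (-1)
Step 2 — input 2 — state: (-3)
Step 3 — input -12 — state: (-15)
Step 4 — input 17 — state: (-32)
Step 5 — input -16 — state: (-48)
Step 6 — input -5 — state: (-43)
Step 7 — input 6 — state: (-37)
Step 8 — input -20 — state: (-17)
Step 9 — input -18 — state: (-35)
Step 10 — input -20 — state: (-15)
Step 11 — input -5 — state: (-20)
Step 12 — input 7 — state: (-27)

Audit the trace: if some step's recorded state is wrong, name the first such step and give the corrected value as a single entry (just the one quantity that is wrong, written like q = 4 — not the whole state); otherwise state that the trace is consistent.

Recomputing the run from the initial state:
step 1: acc = 6
step 2: acc = 4
step 3: acc = -8
step 4: acc = -25
step 5: acc = -41
step 6: acc = -36
step 7: acc = -30
step 8: acc = -10
step 9: acc = -28
step 10: acc = -8
step 11: acc = -13
step 12: acc = -20
The first disagreement with the trace is at step 1, where the value should be acc = 6.

step 1, acc = 6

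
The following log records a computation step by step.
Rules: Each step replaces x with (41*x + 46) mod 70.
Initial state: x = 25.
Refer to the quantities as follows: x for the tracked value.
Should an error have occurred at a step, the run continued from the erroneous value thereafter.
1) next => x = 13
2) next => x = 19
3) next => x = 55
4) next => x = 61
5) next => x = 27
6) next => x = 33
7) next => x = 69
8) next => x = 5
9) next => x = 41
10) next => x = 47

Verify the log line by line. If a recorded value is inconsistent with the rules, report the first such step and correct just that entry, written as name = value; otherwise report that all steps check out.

step 1, x = 21

1. x = (41*25 + 46) mod 70 = 21 (a discrepancy with the log)
So the first discrepancy is step 1, where the right value is x = 21.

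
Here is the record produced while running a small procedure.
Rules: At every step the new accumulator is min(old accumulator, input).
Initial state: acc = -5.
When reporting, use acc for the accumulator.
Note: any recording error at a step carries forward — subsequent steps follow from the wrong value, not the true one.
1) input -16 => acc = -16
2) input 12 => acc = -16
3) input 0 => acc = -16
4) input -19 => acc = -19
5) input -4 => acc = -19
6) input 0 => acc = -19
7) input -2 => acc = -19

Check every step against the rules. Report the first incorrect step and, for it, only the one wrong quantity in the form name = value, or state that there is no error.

no error

step 1: acc = min(-5, -16) = -16 -> consistent with the record
step 2: acc = min(-16, 12) = -16 -> verified
step 3: acc = min(-16, 0) = -16 -> agrees with the record
step 4: acc = min(-16, -19) = -19 -> same as recorded
step 5: acc = min(-19, -4) = -19 -> agrees with the record
step 6: acc = min(-19, 0) = -19 -> same as recorded
step 7: acc = min(-19, -2) = -19 -> agrees with the record
All entries verified; no error found.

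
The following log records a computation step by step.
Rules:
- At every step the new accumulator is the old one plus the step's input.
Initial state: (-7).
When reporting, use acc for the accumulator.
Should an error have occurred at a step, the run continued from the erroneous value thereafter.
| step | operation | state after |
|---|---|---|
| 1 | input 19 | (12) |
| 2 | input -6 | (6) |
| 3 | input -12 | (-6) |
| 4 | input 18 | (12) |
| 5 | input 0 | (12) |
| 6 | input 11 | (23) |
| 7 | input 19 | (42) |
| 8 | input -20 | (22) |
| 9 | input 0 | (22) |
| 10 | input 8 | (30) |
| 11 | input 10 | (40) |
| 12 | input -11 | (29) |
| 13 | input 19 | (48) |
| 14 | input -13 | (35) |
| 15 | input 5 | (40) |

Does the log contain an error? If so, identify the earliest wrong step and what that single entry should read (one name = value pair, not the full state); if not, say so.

no error

Step 1: acc = -7 + 19 = 12 — agrees with the log.
Step 2: acc = 12 + -6 = 6 — checks out.
Step 3: acc = 6 + -12 = -6 — confirmed correct.
Step 4: acc = -6 + 18 = 12 — consistent with the log.
Step 5: acc = 12 + 0 = 12 — confirmed correct.
Step 6: acc = 12 + 11 = 23 — exactly as logged.
Step 7: acc = 23 + 19 = 42 — verified.
Step 8: acc = 42 + -20 = 22 — consistent with the log.
Step 9: acc = 22 + 0 = 22 — matches.
Step 10: acc = 22 + 8 = 30 — verified.
Step 11: acc = 30 + 10 = 40 — exactly as logged.
Step 12: acc = 40 + -11 = 29 — same as recorded.
Step 13: acc = 29 + 19 = 48 — confirmed correct.
Step 14: acc = 48 + -13 = 35 — no discrepancy.
Step 15: acc = 35 + 5 = 40 — verified.
Nothing is out of place; the run is error-free.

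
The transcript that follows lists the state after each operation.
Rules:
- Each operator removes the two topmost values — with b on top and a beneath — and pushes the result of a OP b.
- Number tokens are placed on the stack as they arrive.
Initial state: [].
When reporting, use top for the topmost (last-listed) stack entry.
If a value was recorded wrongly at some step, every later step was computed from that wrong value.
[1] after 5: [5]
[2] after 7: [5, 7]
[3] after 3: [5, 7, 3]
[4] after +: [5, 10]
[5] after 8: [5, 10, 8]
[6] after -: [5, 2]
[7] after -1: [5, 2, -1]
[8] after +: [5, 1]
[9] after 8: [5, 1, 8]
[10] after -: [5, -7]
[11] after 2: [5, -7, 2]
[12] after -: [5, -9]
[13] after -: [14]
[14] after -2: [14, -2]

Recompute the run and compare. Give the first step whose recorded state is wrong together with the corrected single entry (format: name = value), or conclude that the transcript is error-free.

step 1: push 5: top = 5 -> matches
step 2: push 7: top = 7 -> consistent with the transcript
step 3: push 3: top = 3 -> consistent with the transcript
step 4: 7 + 3 = 10 -> verified
step 5: push 8: top = 8 -> agrees with the transcript
step 6: 10 - 8 = 2 -> consistent with the transcript
step 7: push -1: top = -1 -> confirmed correct
step 8: 2 + -1 = 1 -> consistent with the transcript
step 9: push 8: top = 8 -> verified
step 10: 1 - 8 = -7 -> same as recorded
step 11: push 2: top = 2 -> consistent with the transcript
step 12: -7 - 2 = -9 -> matches
step 13: 5 - -9 = 14 -> checks out
step 14: push -2: top = -2 -> confirmed correct
The whole run recomputes cleanly — no discrepancies.

no error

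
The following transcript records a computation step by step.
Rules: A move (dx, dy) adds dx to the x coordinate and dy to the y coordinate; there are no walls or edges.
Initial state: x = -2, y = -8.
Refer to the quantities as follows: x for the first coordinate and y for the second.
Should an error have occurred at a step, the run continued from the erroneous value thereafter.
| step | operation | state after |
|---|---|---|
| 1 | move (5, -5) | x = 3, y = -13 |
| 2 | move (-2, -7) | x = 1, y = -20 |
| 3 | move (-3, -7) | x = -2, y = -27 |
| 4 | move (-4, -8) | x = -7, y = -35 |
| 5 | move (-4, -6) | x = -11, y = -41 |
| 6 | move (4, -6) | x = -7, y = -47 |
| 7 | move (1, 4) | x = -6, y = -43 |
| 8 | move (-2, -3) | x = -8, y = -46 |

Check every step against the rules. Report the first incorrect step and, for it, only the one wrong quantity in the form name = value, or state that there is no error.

step 4, x = -6

Recomputing the run from the initial state:
step 1: x = 3, y = -13
step 2: x = 1, y = -20
step 3: x = -2, y = -27
step 4: x = -6, y = -35
step 5: x = -10, y = -41
step 6: x = -6, y = -47
step 7: x = -5, y = -43
step 8: x = -7, y = -46
The first disagreement with the transcript is at step 4, where the value should be x = -6.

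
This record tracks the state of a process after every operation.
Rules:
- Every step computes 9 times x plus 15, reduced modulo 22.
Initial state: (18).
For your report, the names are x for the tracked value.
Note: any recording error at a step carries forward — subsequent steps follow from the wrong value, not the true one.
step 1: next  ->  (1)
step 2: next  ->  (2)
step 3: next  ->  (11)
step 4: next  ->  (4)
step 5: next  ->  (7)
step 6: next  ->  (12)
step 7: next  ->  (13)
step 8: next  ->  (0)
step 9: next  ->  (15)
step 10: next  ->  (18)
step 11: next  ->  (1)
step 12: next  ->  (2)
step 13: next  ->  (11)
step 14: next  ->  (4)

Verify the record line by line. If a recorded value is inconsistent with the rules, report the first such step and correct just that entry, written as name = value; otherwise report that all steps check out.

no error

Recomputing the run from the initial state:
step 1: x = 1
step 2: x = 2
step 3: x = 11
step 4: x = 4
step 5: x = 7
step 6: x = 12
step 7: x = 13
step 8: x = 0
step 9: x = 15
step 10: x = 18
step 11: x = 1
step 12: x = 2
step 13: x = 11
step 14: x = 4
This matches the record at every step.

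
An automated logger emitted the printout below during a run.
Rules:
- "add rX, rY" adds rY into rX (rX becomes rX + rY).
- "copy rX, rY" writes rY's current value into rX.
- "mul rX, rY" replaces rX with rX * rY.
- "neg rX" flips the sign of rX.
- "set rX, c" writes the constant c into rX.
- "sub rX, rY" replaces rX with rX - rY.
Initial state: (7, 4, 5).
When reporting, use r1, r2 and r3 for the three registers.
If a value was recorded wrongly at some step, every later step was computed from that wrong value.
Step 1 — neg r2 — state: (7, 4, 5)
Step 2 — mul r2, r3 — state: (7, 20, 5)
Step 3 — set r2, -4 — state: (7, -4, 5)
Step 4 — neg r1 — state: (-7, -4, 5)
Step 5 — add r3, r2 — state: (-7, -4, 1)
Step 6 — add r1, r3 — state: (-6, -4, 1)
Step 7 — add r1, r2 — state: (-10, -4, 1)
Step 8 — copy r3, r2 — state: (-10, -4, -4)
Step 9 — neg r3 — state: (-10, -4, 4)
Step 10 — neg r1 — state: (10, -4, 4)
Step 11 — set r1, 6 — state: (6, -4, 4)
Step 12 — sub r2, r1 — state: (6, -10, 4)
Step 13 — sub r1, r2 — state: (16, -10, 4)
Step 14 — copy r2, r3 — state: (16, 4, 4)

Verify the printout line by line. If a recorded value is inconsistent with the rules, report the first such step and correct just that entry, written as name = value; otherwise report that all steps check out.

step 1, r2 = -4

step 1: r2 = -(4) = -4 -> this is not what the printout shows
The earliest wrong entry is at step 1: it should read r2 = -4.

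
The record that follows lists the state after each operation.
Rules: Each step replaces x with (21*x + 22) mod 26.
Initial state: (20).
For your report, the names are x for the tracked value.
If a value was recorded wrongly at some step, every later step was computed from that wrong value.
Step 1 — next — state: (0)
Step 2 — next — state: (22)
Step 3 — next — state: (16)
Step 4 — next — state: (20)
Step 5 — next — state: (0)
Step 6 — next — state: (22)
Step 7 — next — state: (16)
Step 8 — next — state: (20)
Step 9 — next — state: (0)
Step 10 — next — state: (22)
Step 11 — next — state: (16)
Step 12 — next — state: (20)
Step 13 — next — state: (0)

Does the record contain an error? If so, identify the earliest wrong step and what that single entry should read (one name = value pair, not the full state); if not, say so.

1. x = (21*20 + 22) mod 26 = 0 (checks out)
2. x = (21*0 + 22) mod 26 = 22 (no discrepancy)
3. x = (21*22 + 22) mod 26 = 16 (confirmed correct)
4. x = (21*16 + 22) mod 26 = 20 (agrees with the record)
5. x = (21*20 + 22) mod 26 = 0 (confirmed correct)
6. x = (21*0 + 22) mod 26 = 22 (agrees with the record)
7. x = (21*22 + 22) mod 26 = 16 (no discrepancy)
8. x = (21*16 + 22) mod 26 = 20 (no discrepancy)
9. x = (21*20 + 22) mod 26 = 0 (verified)
10. x = (21*0 + 22) mod 26 = 22 (verified)
11. x = (21*22 + 22) mod 26 = 16 (consistent with the record)
12. x = (21*16 + 22) mod 26 = 20 (exactly as logged)
13. x = (21*20 + 22) mod 26 = 0 (exactly as logged)
All steps check out; nothing to correct.

no error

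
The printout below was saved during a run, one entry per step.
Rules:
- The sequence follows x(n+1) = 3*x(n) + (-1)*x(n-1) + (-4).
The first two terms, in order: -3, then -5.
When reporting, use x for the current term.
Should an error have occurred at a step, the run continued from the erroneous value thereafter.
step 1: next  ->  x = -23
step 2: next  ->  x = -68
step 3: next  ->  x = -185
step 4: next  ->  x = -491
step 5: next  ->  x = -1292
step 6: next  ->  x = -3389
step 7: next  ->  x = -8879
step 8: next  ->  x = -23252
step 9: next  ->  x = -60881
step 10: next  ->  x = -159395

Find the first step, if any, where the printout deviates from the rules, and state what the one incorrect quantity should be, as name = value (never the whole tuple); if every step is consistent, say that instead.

Recomputing the run from the initial state:
step 1: x = -16
step 2: x = -47
step 3: x = -129
step 4: x = -344
step 5: x = -907
step 6: x = -2381
step 7: x = -6240
step 8: x = -16343
step 9: x = -42793
step 10: x = -112040
The first disagreement with the printout is at step 1, where the value should be x = -16.

step 1, x = -16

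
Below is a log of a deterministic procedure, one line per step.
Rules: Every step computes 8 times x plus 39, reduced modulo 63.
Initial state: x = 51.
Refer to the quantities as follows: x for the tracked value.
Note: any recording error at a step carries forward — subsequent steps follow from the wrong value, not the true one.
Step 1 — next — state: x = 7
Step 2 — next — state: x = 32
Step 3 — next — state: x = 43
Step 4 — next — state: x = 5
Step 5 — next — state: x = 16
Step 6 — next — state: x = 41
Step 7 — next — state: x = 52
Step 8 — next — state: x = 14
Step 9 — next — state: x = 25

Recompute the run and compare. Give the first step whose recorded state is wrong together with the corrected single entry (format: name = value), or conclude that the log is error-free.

Recomputing the run from the initial state:
step 1: x = 6
step 2: x = 24
step 3: x = 42
step 4: x = 60
step 5: x = 15
step 6: x = 33
step 7: x = 51
step 8: x = 6
step 9: x = 24
The first disagreement with the log is at step 1, where the value should be x = 6.

step 1, x = 6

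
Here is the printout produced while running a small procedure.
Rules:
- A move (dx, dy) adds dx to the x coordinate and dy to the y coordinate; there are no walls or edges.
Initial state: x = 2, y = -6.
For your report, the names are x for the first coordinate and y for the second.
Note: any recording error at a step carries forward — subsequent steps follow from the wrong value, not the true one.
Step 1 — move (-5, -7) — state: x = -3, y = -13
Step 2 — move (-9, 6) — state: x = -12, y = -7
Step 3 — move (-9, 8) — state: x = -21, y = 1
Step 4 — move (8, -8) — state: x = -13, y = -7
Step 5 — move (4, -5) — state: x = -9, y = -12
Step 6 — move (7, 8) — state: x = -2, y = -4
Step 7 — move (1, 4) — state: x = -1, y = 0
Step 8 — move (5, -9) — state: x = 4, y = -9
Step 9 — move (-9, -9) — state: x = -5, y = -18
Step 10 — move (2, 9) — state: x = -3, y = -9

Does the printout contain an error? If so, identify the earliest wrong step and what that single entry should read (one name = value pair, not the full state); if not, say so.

1. x = 2 + (-5) = -3, y = -6 + (-7) = -13 (matches)
2. x = -3 + (-9) = -12, y = -13 + (6) = -7 (agrees with the printout)
3. x = -12 + (-9) = -21, y = -7 + (8) = 1 (in agreement)
4. x = -21 + (8) = -13, y = 1 + (-8) = -7 (matches)
5. x = -13 + (4) = -9, y = -7 + (-5) = -12 (matches)
6. x = -9 + (7) = -2, y = -12 + (8) = -4 (consistent with the printout)
7. x = -2 + (1) = -1, y = -4 + (4) = 0 (in agreement)
8. x = -1 + (5) = 4, y = 0 + (-9) = -9 (in agreement)
9. x = 4 + (-9) = -5, y = -9 + (-9) = -18 (no discrepancy)
10. x = -5 + (2) = -3, y = -18 + (9) = -9 (no discrepancy)
All steps check out; nothing to correct.

no error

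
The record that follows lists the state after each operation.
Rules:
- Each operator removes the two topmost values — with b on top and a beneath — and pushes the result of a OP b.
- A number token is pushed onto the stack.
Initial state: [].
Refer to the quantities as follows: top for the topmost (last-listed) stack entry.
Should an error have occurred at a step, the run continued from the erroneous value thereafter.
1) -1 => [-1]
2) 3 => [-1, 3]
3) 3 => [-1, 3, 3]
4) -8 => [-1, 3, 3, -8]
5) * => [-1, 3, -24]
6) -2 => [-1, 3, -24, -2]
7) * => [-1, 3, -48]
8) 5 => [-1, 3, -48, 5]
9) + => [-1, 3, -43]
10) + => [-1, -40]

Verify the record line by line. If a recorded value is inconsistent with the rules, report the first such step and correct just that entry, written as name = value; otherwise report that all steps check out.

step 7, top = 48

Recomputing the run from the initial state:
step 1: [-1]
step 2: [-1, 3]
step 3: [-1, 3, 3]
step 4: [-1, 3, 3, -8]
step 5: [-1, 3, -24]
step 6: [-1, 3, -24, -2]
step 7: [-1, 3, 48]
step 8: [-1, 3, 48, 5]
step 9: [-1, 3, 53]
step 10: [-1, 56]
The first disagreement with the record is at step 7, where the value should be top = 48.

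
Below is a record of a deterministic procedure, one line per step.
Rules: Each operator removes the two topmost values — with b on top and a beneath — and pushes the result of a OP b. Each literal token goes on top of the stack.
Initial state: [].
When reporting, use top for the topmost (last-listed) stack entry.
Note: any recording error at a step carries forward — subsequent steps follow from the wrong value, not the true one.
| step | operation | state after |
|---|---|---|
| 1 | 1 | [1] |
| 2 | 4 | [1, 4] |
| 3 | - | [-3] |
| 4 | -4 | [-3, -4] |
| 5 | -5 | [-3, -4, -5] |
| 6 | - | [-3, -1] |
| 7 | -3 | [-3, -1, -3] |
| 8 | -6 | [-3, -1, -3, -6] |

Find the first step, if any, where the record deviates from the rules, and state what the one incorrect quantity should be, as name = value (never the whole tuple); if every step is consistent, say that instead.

Step 1: push 1: top = 1 — confirmed correct.
Step 2: push 4: top = 4 — no discrepancy.
Step 3: 1 - 4 = -3 — confirmed correct.
Step 4: push -4: top = -4 — checks out.
Step 5: push -5: top = -5 — confirmed correct.
Step 6: -4 - -5 = 1 — the recorded entry deviates here.
So the first discrepancy is step 6, where the right value is top = 1.

step 6, top = 1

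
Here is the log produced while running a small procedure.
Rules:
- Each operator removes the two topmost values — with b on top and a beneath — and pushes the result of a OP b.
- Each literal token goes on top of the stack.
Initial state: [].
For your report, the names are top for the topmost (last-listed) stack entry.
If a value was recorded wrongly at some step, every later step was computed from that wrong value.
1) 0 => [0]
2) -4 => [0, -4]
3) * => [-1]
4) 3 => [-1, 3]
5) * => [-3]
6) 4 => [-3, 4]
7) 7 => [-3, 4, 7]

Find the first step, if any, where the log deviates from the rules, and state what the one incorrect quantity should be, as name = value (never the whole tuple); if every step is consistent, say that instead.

Recomputing the run from the initial state:
step 1: [0]
step 2: [0, -4]
step 3: [0]
step 4: [0, 3]
step 5: [0]
step 6: [0, 4]
step 7: [0, 4, 7]
The first disagreement with the log is at step 3, where the value should be top = 0.

step 3, top = 0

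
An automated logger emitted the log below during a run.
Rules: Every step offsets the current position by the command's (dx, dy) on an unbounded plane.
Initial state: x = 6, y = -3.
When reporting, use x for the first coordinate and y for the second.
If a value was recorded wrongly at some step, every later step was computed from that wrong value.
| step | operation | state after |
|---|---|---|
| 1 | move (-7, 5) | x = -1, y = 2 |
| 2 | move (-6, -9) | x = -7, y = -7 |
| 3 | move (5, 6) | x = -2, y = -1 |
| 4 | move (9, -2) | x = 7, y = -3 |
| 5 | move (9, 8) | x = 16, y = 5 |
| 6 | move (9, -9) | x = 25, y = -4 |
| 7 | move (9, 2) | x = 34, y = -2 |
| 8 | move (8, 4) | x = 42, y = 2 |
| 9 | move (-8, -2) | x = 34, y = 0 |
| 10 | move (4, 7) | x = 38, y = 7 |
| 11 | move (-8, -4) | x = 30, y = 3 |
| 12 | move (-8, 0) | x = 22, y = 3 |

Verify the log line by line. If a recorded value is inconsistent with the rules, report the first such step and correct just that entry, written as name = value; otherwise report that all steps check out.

Recomputing the run from the initial state:
step 1: x = -1, y = 2
step 2: x = -7, y = -7
step 3: x = -2, y = -1
step 4: x = 7, y = -3
step 5: x = 16, y = 5
step 6: x = 25, y = -4
step 7: x = 34, y = -2
step 8: x = 42, y = 2
step 9: x = 34, y = 0
step 10: x = 38, y = 7
step 11: x = 30, y = 3
step 12: x = 22, y = 3
This matches the log at every step.

no error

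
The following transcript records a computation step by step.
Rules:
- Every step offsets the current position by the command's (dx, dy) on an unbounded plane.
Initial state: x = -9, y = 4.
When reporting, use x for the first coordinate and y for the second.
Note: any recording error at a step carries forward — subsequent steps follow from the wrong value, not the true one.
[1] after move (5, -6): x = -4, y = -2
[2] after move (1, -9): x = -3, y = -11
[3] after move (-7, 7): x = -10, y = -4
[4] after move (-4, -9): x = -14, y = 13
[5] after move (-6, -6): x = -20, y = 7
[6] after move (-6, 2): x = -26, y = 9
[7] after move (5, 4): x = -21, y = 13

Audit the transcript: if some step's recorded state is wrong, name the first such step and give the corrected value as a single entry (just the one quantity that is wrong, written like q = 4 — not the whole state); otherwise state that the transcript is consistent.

Recomputing the run from the initial state:
step 1: x = -4, y = -2
step 2: x = -3, y = -11
step 3: x = -10, y = -4
step 4: x = -14, y = -13
step 5: x = -20, y = -19
step 6: x = -26, y = -17
step 7: x = -21, y = -13
The first disagreement with the transcript is at step 4, where the value should be y = -13.

step 4, y = -13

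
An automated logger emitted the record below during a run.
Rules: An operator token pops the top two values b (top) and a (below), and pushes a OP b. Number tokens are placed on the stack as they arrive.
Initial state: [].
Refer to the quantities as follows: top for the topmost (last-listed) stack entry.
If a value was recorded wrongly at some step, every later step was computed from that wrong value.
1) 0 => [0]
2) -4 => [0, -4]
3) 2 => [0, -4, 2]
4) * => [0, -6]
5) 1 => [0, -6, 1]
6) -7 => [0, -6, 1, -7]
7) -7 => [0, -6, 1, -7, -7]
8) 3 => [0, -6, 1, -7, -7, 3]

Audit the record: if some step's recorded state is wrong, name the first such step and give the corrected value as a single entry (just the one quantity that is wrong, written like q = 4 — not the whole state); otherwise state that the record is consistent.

step 4, top = -8

Recomputing the run from the initial state:
step 1: [0]
step 2: [0, -4]
step 3: [0, -4, 2]
step 4: [0, -8]
step 5: [0, -8, 1]
step 6: [0, -8, 1, -7]
step 7: [0, -8, 1, -7, -7]
step 8: [0, -8, 1, -7, -7, 3]
The first disagreement with the record is at step 4, where the value should be top = -8.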